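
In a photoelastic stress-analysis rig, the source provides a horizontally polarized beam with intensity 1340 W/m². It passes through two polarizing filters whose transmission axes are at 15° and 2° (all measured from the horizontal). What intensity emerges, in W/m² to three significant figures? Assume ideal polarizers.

I ≈ 1190 W/m²

I₁ = 1340 W/m² · cos²(15°) = 1250 W/m².
I₂ = I₁ · cos²(13°) = 1250 · 0.9494 = 1187 W/m².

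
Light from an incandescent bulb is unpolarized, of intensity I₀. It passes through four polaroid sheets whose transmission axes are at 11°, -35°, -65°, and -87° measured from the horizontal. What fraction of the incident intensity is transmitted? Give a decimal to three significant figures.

Unpolarized light through the first polarizer → I₁ = ½ I₀, now polarized at 11°.
I₂ = I₁ cos²(-35° − 11°) = 0.5 I₀ · cos²(46°) = 0.2413 I₀.
I₃ = I₂ cos²(-65° + 35°) = 0.2413 I₀ · cos²(30°) = 0.181 I₀.
I₄ = I₃ cos²(-87° + 65°) = 0.181 I₀ · cos²(22°) = 0.1556 I₀.
Transmitted fraction = 0.1556.

≈ 0.156 I₀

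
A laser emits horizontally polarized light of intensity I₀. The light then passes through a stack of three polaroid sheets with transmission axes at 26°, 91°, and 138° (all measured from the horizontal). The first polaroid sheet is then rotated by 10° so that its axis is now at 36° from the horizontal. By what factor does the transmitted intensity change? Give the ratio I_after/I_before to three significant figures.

I_new/I_old ≈ 1.49

Before rotation:
By Malus's law, I₁ = I₀ cos²(26° − 0°) = I₀ cos²(26°) = 0.8078 I₀.
I₂ = I₁ cos²(91° − 26°) = 0.8078 I₀ · cos²(65°) = 0.1443 I₀.
I₃ = I₂ cos²(138° − 91°) = 0.1443 I₀ · cos²(47°) = 0.06711 I₀.
After rotation:
I₁ = I₀ cos²(36° − 0°) = I₀ cos²(36°) = 0.6545 I₀.
I₂ = I₁ cos²(91° − 36°) = 0.6545 I₀ · cos²(55°) = 0.2153 I₀.
I₃ = I₂ cos²(138° − 91°) = 0.2153 I₀ · cos²(47°) = 0.1002 I₀.
Ratio = 0.1002 / 0.06711 = 1.492.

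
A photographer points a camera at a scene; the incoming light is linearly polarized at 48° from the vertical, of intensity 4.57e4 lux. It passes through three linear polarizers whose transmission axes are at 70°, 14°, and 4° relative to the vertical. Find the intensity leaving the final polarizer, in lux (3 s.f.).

I ≈ 1.19e4 lux

By Malus's law, I₁ = 4.57e4 lux · cos²(22°) = 3.929e+04 lux.
I₂ = I₁ · cos²(56°) = 3.929e+04 · 0.3127 = 1.228e+04 lux.
I₃ = I₂ · cos²(10°) = 1.228e+04 · 0.9698 = 1.191e+04 lux.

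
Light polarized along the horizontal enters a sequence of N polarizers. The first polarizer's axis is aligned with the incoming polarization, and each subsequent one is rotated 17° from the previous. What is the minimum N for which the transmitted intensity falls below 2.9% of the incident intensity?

First polarizer is aligned with the polarization: full transmission.
Each further stage multiplies by cos²(17°) = 0.9145.
After N polarizers: T = 0.9145^(N−1). Require T < 0.029 ⇒ N−1 > ln(0.029)/ln(0.9145) = 39.62, so N−1 ≥ 40 and N = 41.
Check: N=41 gives T = 0.02804 < 0.029; N=40 gives T = 0.03066.

N = 41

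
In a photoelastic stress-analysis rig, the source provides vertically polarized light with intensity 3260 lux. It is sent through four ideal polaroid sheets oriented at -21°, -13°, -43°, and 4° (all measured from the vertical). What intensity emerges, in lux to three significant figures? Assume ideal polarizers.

I ≈ 972 lux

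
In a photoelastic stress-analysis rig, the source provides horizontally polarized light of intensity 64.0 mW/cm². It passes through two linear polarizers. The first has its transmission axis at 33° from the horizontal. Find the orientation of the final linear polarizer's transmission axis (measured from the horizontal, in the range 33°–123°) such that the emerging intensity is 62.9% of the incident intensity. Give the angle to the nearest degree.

θ ≈ 52°

By Malus's law, I₁ = I₀ cos²(33° − 0°) = I₀ cos²(33°) = 0.7034 I₀.
Need I₂/I₀ = 0.629, so cos²(θ − 33°) = 0.629 / 0.7034 = 0.8943.
θ − 33° = arccos(√0.8943) = 19.0°, giving θ ≈ 33 + 19.0 = 52.0°.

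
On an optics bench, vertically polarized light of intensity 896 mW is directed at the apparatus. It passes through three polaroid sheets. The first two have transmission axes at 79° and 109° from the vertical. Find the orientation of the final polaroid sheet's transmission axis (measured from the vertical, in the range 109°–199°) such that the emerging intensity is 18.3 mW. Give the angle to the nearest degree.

θ ≈ 139°

By Malus's law, I₁ = I₀ cos²(79° − 0°) = I₀ cos²(79°) = 0.03641 I₀.
I₂ = I₁ cos²(109° − 79°) = 0.03641 I₀ · cos²(30°) = 0.02731 I₀.
Target fraction: 18.3 / 896 mW = 0.02042 of I₀.
Need I₃/I₀ = 0.02042, so cos²(θ − 109°) = 0.02042 / 0.02731 = 0.748.
θ − 109° = arccos(√0.748) = 30.1°, giving θ ≈ 109 + 30.1 = 139.1°.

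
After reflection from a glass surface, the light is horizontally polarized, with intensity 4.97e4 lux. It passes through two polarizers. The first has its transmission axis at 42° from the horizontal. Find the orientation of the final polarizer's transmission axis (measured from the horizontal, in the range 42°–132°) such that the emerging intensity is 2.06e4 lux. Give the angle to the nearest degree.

θ ≈ 72°

I₁ = I₀ cos²(42° − 0°) = I₀ cos²(42°) = 0.5523 I₀.
Target fraction: 2.06e4 / 4.97e4 lux = 0.4145 of I₀.
Need I₂/I₀ = 0.4145, so cos²(θ − 42°) = 0.4145 / 0.5523 = 0.7505.
θ − 42° = arccos(√0.7505) = 30.0°, giving θ ≈ 42 + 30.0 = 72.0°.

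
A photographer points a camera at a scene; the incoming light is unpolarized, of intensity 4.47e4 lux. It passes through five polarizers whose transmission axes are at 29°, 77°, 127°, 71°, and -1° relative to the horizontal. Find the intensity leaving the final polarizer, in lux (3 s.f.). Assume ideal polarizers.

I ≈ 123 lux

Unpolarized light through the first polarizer → I₁ = 4.47e4 lux/2 = 2.235e+04 lux, polarized at 29°.
I₂ = I₁ · cos²(48°) = 2.235e+04 · 0.4477 = 1.001e+04 lux.
I₃ = I₂ · cos²(50°) = 1.001e+04 · 0.4132 = 4135 lux.
I₄ = I₃ · cos²(56°) = 4135 · 0.3127 = 1293 lux.
I₅ = I₄ · cos²(72°) = 1293 · 0.09549 = 123.5 lux.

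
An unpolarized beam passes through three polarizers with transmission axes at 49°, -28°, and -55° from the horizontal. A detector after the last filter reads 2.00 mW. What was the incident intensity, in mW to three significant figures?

I₀ ≈ 99.6 mW

Unpolarized light through the first polarizer → I₁ = ½ I₀, now polarized at 49°.
I₂ = I₁ cos²(-28° − 49°) = 0.5 I₀ · cos²(77°) = 0.0253 I₀.
I₃ = I₂ cos²(-55° + 28°) = 0.0253 I₀ · cos²(27°) = 0.02009 I₀.
So 2.00 mW = 0.02009 I₀, giving I₀ = 2.00/0.02009 = 99.57 mW.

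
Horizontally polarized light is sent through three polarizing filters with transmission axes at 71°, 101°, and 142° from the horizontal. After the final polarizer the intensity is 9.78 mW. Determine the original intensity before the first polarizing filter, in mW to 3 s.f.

I₁ = I₀ cos²(71° − 0°) = I₀ cos²(71°) = 0.106 I₀.
I₂ = I₁ cos²(101° − 71°) = 0.106 I₀ · cos²(30°) = 0.0795 I₀.
I₃ = I₂ cos²(142° − 101°) = 0.0795 I₀ · cos²(41°) = 0.04528 I₀.
So 9.78 mW = 0.04528 I₀, giving I₀ = 9.78/0.04528 = 216 mW.

I₀ ≈ 216 mW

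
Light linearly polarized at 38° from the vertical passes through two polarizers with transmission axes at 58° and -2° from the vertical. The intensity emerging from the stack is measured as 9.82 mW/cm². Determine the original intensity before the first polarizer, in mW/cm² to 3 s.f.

I₀ ≈ 44.5 mW/cm²

I₁ = I₀ cos²(58° − 38°) = I₀ cos²(20°) = 0.883 I₀.
I₂ = I₁ cos²(-2° − 58°) = 0.883 I₀ · cos²(60°) = 0.2208 I₀.
So 9.82 mW/cm² = 0.2208 I₀, giving I₀ = 9.82/0.2208 = 44.48 mW/cm².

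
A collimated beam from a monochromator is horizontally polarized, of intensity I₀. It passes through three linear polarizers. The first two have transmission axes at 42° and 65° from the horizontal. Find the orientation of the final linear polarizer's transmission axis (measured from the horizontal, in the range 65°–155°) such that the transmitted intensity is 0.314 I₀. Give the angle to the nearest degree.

I₁ = I₀ cos²(42° − 0°) = I₀ cos²(42°) = 0.5523 I₀.
I₂ = I₁ cos²(65° − 42°) = 0.5523 I₀ · cos²(23°) = 0.4679 I₀.
Need I₃/I₀ = 0.314, so cos²(θ − 65°) = 0.314 / 0.4679 = 0.671.
θ − 65° = arccos(√0.671) = 35.0°, giving θ ≈ 65 + 35.0 = 100.0°.

θ ≈ 100°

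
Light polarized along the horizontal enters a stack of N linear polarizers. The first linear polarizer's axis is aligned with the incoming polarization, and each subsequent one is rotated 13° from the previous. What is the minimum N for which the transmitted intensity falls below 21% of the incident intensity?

N = 32

First polarizer is aligned with the polarization: full transmission.
Each further stage multiplies by cos²(13°) = 0.9494.
After N polarizers: T = 0.9494^(N−1). Require T < 0.21 ⇒ N−1 > ln(0.21)/ln(0.9494) = 30.05, so N−1 ≥ 31 and N = 32.
Check: N=32 gives T = 0.1999 < 0.21; N=31 gives T = 0.2106.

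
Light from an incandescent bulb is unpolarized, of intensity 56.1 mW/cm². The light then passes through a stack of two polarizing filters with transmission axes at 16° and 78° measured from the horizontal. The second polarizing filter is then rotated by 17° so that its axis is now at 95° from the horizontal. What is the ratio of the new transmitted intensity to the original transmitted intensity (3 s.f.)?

I_new/I_old ≈ 0.165

Before rotation:
Unpolarized light through the first polarizer → I₁ = ½ I₀, now polarized at 16°.
I₂ = I₁ cos²(78° − 16°) = 0.5 I₀ · cos²(62°) = 0.1102 I₀.
After rotation:
Unpolarized light through the first polarizer → I₁ = ½ I₀, now polarized at 16°.
I₂ = I₁ cos²(95° − 16°) = 0.5 I₀ · cos²(79°) = 0.0182 I₀.
Ratio = 0.0182 / 0.1102 = 0.1652.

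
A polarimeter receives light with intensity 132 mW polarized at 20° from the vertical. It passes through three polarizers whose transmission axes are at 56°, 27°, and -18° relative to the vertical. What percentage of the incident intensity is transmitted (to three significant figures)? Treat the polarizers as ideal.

By Malus's law, I₁ = 132 mW · cos²(36°) = 86.4 mW.
I₂ = I₁ · cos²(29°) = 86.4 · 0.765 = 66.09 mW.
I₃ = I₂ · cos²(45°) = 66.09 · 0.5 = 33.04 mW.
That is 25.03% of the incident intensity.

≈ 25.0%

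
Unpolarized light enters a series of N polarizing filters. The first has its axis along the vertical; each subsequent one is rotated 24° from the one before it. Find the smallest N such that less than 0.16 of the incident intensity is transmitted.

N = 8

First polarizer halves the unpolarized light: factor 1/2.
Each further stage multiplies by cos²(24°) = 0.8346.
After N polarizers: T = 0.5·0.8346^(N−1). Require T < 0.16 ⇒ N−1 > ln(0.16/0.5)/ln(0.8346) = 6.30, so N−1 ≥ 7 and N = 8.
Check: N=8 gives T = 0.141 < 0.16; N=7 gives T = 0.1689.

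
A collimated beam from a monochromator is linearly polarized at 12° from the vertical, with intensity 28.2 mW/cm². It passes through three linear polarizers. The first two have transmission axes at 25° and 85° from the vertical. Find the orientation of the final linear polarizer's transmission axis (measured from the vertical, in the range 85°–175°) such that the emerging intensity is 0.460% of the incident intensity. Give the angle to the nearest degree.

θ ≈ 167°

I₁ = I₀ cos²(25° − 12°) = I₀ cos²(13°) = 0.9494 I₀.
I₂ = I₁ cos²(85° − 25°) = 0.9494 I₀ · cos²(60°) = 0.2373 I₀.
Need I₃/I₀ = 0.0046, so cos²(θ − 85°) = 0.0046 / 0.2373 = 0.01938.
θ − 85° = arccos(√0.01938) = 82.0°, giving θ ≈ 85 + 82.0 = 167.0°.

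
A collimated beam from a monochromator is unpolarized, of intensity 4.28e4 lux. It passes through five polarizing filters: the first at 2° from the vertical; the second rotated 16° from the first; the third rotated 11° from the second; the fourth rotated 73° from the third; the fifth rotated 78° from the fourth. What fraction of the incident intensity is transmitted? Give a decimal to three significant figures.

I/I₀ ≈ 0.00165

Unpolarized light through the first polarizer → I₁ = 4.28e4 lux/2 = 2.14e+04 lux, polarized at 2°.
I₂ = I₁ · cos²(16°) = 2.14e+04 · 0.924 = 1.977e+04 lux.
I₃ = I₂ · cos²(11°) = 1.977e+04 · 0.9636 = 1.905e+04 lux.
I₄ = I₃ · cos²(73°) = 1.905e+04 · 0.08548 = 1629 lux.
I₅ = I₄ · cos²(78°) = 1629 · 0.04323 = 70.41 lux.
Transmitted fraction = 0.001645.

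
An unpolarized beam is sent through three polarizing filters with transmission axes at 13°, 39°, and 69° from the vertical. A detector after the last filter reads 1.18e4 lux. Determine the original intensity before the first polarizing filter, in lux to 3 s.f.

I₀ ≈ 3.90e4 lux

Unpolarized light through the first polarizer → I₁ = ½ I₀, now polarized at 13°.
I₂ = I₁ cos²(39° − 13°) = 0.5 I₀ · cos²(26°) = 0.4039 I₀.
I₃ = I₂ cos²(69° − 39°) = 0.4039 I₀ · cos²(30°) = 0.3029 I₀.
So 1.18e4 lux = 0.3029 I₀, giving I₀ = 1.18e4/0.3029 = 3.895e+04 lux.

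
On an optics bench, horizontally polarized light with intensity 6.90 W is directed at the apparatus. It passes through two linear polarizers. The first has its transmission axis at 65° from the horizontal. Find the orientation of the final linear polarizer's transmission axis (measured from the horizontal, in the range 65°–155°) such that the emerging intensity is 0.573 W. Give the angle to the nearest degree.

θ ≈ 112°

By Malus's law, I₁ = I₀ cos²(65° − 0°) = I₀ cos²(65°) = 0.1786 I₀.
Target fraction: 0.573 / 6.90 W = 0.08304 of I₀.
Need I₂/I₀ = 0.08304, so cos²(θ − 65°) = 0.08304 / 0.1786 = 0.465.
θ − 65° = arccos(√0.465) = 47.0°, giving θ ≈ 65 + 47.0 = 112.0°.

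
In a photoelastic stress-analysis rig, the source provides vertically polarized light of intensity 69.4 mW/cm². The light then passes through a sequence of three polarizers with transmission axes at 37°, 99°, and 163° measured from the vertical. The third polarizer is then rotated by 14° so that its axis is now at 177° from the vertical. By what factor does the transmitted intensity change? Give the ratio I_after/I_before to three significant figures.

Before rotation:
By Malus's law, I₁ = I₀ cos²(37° − 0°) = I₀ cos²(37°) = 0.6378 I₀.
I₂ = I₁ cos²(99° − 37°) = 0.6378 I₀ · cos²(62°) = 0.1406 I₀.
I₃ = I₂ cos²(163° − 99°) = 0.1406 I₀ · cos²(64°) = 0.02701 I₀.
After rotation:
I₁ = I₀ cos²(37° − 0°) = I₀ cos²(37°) = 0.6378 I₀.
I₂ = I₁ cos²(99° − 37°) = 0.6378 I₀ · cos²(62°) = 0.1406 I₀.
I₃ = I₂ cos²(177° − 99°) = 0.1406 I₀ · cos²(78°) = 0.006077 I₀.
Ratio = 0.006077 / 0.02701 = 0.2249.

I_new/I_old ≈ 0.225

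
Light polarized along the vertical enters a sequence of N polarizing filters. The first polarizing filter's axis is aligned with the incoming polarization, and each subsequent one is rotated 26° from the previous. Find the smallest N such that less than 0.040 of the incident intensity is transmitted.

N = 17

First polarizer is aligned with the polarization: full transmission.
Each further stage multiplies by cos²(26°) = 0.8078.
After N polarizers: T = 0.8078^(N−1). Require T < 0.040 ⇒ N−1 > ln(0.040)/ln(0.8078) = 15.08, so N−1 ≥ 16 and N = 17.
Check: N=17 gives T = 0.03289 < 0.040; N=16 gives T = 0.04072.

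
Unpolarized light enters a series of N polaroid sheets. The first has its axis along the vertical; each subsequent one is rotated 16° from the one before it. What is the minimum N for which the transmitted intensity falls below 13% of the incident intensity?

N = 19

First polarizer halves the unpolarized light: factor 1/2.
Each further stage multiplies by cos²(16°) = 0.924.
After N polarizers: T = 0.5·0.924^(N−1). Require T < 0.13 ⇒ N−1 > ln(0.13/0.5)/ln(0.924) = 17.05, so N−1 ≥ 18 and N = 19.
Check: N=19 gives T = 0.1206 < 0.13; N=18 gives T = 0.1305.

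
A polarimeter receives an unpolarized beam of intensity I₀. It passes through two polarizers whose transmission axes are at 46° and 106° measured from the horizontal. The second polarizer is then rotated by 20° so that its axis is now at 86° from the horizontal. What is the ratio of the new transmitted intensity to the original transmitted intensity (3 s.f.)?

I_new/I_old ≈ 2.35

Before rotation:
Unpolarized light through the first polarizer → I₁ = ½ I₀, now polarized at 46°.
I₂ = I₁ cos²(106° − 46°) = 0.5 I₀ · cos²(60°) = 0.125 I₀.
After rotation:
Unpolarized light through the first polarizer → I₁ = ½ I₀, now polarized at 46°.
I₂ = I₁ cos²(86° − 46°) = 0.5 I₀ · cos²(40°) = 0.2934 I₀.
Ratio = 0.2934 / 0.125 = 2.347.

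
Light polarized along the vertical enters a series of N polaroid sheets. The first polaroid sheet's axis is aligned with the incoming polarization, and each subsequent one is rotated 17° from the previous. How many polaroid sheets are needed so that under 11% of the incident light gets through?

N = 26

First polarizer is aligned with the polarization: full transmission.
Each further stage multiplies by cos²(17°) = 0.9145.
After N polarizers: T = 0.9145^(N−1). Require T < 0.11 ⇒ N−1 > ln(0.11)/ln(0.9145) = 24.70, so N−1 ≥ 25 and N = 26.
Check: N=26 gives T = 0.1071 < 0.11; N=25 gives T = 0.1171.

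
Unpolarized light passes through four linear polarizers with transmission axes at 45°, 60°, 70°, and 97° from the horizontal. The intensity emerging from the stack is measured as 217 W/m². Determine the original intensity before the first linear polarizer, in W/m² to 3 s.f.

Unpolarized light through the first polarizer → I₁ = ½ I₀, now polarized at 45°.
I₂ = I₁ cos²(60° − 45°) = 0.5 I₀ · cos²(15°) = 0.4665 I₀.
I₃ = I₂ cos²(70° − 60°) = 0.4665 I₀ · cos²(10°) = 0.4524 I₀.
I₄ = I₃ cos²(97° − 70°) = 0.4524 I₀ · cos²(27°) = 0.3592 I₀.
So 217 W/m² = 0.3592 I₀, giving I₀ = 217/0.3592 = 604.1 W/m².

I₀ ≈ 604 W/m²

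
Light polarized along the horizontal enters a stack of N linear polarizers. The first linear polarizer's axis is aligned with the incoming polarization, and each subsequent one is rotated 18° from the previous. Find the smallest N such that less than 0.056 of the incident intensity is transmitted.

First polarizer is aligned with the polarization: full transmission.
Each further stage multiplies by cos²(18°) = 0.9045.
After N polarizers: T = 0.9045^(N−1). Require T < 0.056 ⇒ N−1 > ln(0.056)/ln(0.9045) = 28.72, so N−1 ≥ 29 and N = 30.
Check: N=30 gives T = 0.05445 < 0.056; N=29 gives T = 0.06019.

N = 30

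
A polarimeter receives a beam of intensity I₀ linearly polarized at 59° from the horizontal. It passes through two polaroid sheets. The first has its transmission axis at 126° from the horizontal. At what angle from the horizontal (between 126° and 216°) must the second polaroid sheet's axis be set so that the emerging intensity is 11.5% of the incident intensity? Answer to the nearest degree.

θ ≈ 156°

I₁ = I₀ cos²(126° − 59°) = I₀ cos²(67°) = 0.1527 I₀.
Need I₂/I₀ = 0.115, so cos²(θ − 126°) = 0.115 / 0.1527 = 0.7533.
θ − 126° = arccos(√0.7533) = 29.8°, giving θ ≈ 126 + 29.8 = 155.8°.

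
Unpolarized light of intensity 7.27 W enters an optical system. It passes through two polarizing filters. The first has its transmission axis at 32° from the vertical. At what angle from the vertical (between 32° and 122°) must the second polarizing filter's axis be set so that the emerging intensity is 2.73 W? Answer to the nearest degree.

θ ≈ 62°

Unpolarized light through the first polarizer → I₁ = ½ I₀, now polarized at 32°.
Target fraction: 2.73 / 7.27 W = 0.3755 of I₀.
Need I₂/I₀ = 0.3755, so cos²(θ − 32°) = 0.3755 / 0.5 = 0.751.
θ − 32° = arccos(√0.751) = 29.9°, giving θ ≈ 32 + 29.9 = 61.9°.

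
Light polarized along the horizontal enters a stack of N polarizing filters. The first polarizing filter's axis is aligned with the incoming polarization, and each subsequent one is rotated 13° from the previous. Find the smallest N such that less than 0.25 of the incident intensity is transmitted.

N = 28

First polarizer is aligned with the polarization: full transmission.
Each further stage multiplies by cos²(13°) = 0.9494.
After N polarizers: T = 0.9494^(N−1). Require T < 0.25 ⇒ N−1 > ln(0.25)/ln(0.9494) = 26.70, so N−1 ≥ 27 and N = 28.
Check: N=28 gives T = 0.2461 < 0.25; N=27 gives T = 0.2592.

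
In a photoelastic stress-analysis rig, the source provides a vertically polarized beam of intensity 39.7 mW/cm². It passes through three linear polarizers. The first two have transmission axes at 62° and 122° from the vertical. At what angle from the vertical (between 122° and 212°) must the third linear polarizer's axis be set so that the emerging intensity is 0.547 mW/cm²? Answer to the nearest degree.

θ ≈ 182°

I₁ = I₀ cos²(62° − 0°) = I₀ cos²(62°) = 0.2204 I₀.
I₂ = I₁ cos²(122° − 62°) = 0.2204 I₀ · cos²(60°) = 0.0551 I₀.
Target fraction: 0.547 / 39.7 mW/cm² = 0.01378 of I₀.
Need I₃/I₀ = 0.01378, so cos²(θ − 122°) = 0.01378 / 0.0551 = 0.2501.
θ − 122° = arccos(√0.2501) = 60.0°, giving θ ≈ 122 + 60.0 = 182.0°.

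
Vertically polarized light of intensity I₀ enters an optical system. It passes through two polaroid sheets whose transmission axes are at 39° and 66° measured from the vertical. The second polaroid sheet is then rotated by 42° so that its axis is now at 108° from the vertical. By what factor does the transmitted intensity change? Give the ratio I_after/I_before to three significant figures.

Before rotation:
By Malus's law, I₁ = I₀ cos²(39° − 0°) = I₀ cos²(39°) = 0.604 I₀.
I₂ = I₁ cos²(66° − 39°) = 0.604 I₀ · cos²(27°) = 0.4795 I₀.
After rotation:
I₁ = I₀ cos²(39° − 0°) = I₀ cos²(39°) = 0.604 I₀.
I₂ = I₁ cos²(108° − 39°) = 0.604 I₀ · cos²(69°) = 0.07756 I₀.
Ratio = 0.07756 / 0.4795 = 0.1618.

I_new/I_old ≈ 0.162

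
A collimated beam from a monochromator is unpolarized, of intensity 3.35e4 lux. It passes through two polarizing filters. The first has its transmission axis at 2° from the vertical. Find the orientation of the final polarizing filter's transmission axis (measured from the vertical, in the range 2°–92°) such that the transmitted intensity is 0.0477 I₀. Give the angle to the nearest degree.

Unpolarized light through the first polarizer → I₁ = ½ I₀, now polarized at 2°.
Need I₂/I₀ = 0.0477, so cos²(θ − 2°) = 0.0477 / 0.5 = 0.0954.
θ − 2° = arccos(√0.0954) = 72.0°, giving θ ≈ 2 + 72.0 = 74.0°.

θ ≈ 74°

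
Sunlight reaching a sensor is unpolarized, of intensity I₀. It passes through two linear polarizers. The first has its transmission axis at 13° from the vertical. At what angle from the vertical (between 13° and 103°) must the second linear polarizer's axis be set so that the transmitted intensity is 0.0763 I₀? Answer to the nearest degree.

Unpolarized light through the first polarizer → I₁ = ½ I₀, now polarized at 13°.
Need I₂/I₀ = 0.0763, so cos²(θ − 13°) = 0.0763 / 0.5 = 0.1526.
θ − 13° = arccos(√0.1526) = 67.0°, giving θ ≈ 13 + 67.0 = 80.0°.

θ ≈ 80°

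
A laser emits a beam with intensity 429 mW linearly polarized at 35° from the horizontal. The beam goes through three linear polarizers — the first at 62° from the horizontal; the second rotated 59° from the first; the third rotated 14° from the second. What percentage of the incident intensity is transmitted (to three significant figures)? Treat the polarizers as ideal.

≈ 19.8%

By Malus's law, I₁ = 429 mW · cos²(27°) = 340.6 mW.
I₂ = I₁ · cos²(59°) = 340.6 · 0.2653 = 90.34 mW.
I₃ = I₂ · cos²(14°) = 90.34 · 0.9415 = 85.06 mW.
That is 19.83% of the incident intensity.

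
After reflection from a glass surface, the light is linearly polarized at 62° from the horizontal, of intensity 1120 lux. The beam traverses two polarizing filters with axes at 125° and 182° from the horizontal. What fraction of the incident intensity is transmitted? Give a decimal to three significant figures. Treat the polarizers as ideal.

I/I₀ ≈ 0.0611

By Malus's law, I₁ = 1120 lux · cos²(63°) = 230.8 lux.
I₂ = I₁ · cos²(57°) = 230.8 · 0.2966 = 68.47 lux.
Transmitted fraction = 0.06114.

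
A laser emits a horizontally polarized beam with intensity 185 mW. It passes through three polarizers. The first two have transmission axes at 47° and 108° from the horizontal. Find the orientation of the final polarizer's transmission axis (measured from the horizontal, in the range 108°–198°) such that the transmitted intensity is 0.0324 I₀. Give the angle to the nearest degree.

θ ≈ 165°

By Malus's law, I₁ = I₀ cos²(47° − 0°) = I₀ cos²(47°) = 0.4651 I₀.
I₂ = I₁ cos²(108° − 47°) = 0.4651 I₀ · cos²(61°) = 0.1093 I₀.
Need I₃/I₀ = 0.0324, so cos²(θ − 108°) = 0.0324 / 0.1093 = 0.2964.
θ − 108° = arccos(√0.2964) = 57.0°, giving θ ≈ 108 + 57.0 = 165.0°.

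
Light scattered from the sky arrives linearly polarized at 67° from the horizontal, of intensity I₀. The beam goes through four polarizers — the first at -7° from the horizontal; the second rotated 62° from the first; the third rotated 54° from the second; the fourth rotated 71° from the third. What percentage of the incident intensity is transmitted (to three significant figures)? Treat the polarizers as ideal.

I₁ = I₀ cos²(-7° − 67°) = I₀ cos²(74°) = 0.07598 I₀.
I₂ = I₁ cos²(62°) = 0.07598 · 0.2204 I₀ = 0.01675 I₀.
I₃ = I₂ cos²(54°) = 0.01675 · 0.3455 I₀ = 0.005785 I₀.
I₄ = I₃ cos²(71°) = 0.005785 · 0.106 I₀ = 0.0006132 I₀.
That is 0.06132% of the incident intensity.

≈ 0.0613%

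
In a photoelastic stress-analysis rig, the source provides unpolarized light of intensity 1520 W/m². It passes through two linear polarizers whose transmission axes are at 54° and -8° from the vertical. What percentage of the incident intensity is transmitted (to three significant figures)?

≈ 11.0%

Unpolarized light through the first polarizer → I₁ = 1520 W/m²/2 = 760 W/m², polarized at 54°.
I₂ = I₁ · cos²(62°) = 760 · 0.2204 = 167.5 W/m².
That is 11.02% of the incident intensity.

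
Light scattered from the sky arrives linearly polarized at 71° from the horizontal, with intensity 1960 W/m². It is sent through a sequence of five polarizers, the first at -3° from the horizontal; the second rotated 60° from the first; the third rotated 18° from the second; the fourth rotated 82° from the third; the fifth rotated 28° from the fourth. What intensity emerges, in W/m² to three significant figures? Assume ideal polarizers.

By Malus's law, I₁ = 1960 W/m² · cos²(74°) = 148.9 W/m².
I₂ = I₁ · cos²(60°) = 148.9 · 0.25 = 37.23 W/m².
I₃ = I₂ · cos²(18°) = 37.23 · 0.9045 = 33.67 W/m².
I₄ = I₃ · cos²(82°) = 33.67 · 0.01937 = 0.6522 W/m².
I₅ = I₄ · cos²(28°) = 0.6522 · 0.7796 = 0.5085 W/m².

I ≈ 0.508 W/m²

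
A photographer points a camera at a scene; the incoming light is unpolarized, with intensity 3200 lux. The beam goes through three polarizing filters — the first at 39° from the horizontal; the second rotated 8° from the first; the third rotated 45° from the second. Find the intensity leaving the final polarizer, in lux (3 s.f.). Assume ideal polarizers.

I ≈ 785 lux

Unpolarized light through the first polarizer → I₁ = 3200 lux/2 = 1600 lux, polarized at 39°.
I₂ = I₁ · cos²(8°) = 1600 · 0.9806 = 1569 lux.
I₃ = I₂ · cos²(45°) = 1569 · 0.5 = 784.5 lux.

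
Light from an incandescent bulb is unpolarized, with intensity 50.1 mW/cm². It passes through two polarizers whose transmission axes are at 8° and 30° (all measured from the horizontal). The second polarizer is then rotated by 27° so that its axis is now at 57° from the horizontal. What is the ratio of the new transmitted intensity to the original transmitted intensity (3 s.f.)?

Before rotation:
Unpolarized light through the first polarizer → I₁ = ½ I₀, now polarized at 8°.
I₂ = I₁ cos²(30° − 8°) = 0.5 I₀ · cos²(22°) = 0.4298 I₀.
After rotation:
Unpolarized light through the first polarizer → I₁ = ½ I₀, now polarized at 8°.
I₂ = I₁ cos²(57° − 8°) = 0.5 I₀ · cos²(49°) = 0.2152 I₀.
Ratio = 0.2152 / 0.4298 = 0.5007.

I_new/I_old ≈ 0.501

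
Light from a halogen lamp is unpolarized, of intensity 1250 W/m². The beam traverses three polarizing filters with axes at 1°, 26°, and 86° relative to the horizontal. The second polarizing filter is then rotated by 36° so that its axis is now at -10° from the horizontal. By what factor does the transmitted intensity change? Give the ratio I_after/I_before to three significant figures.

Before rotation:
Unpolarized light through the first polarizer → I₁ = ½ I₀, now polarized at 1°.
I₂ = I₁ cos²(26° − 1°) = 0.5 I₀ · cos²(25°) = 0.4107 I₀.
I₃ = I₂ cos²(86° − 26°) = 0.4107 I₀ · cos²(60°) = 0.1027 I₀.
After rotation:
Unpolarized light through the first polarizer → I₁ = ½ I₀, now polarized at 1°.
I₂ = I₁ cos²(-10° − 1°) = 0.5 I₀ · cos²(11°) = 0.4818 I₀.
Angle between axes 2 and 3: 84°. I₃ = 0.4818 I₀ · cos²(84°) = 0.005264 I₀.
Ratio = 0.005264 / 0.1027 = 0.05127.

I_new/I_old ≈ 0.0513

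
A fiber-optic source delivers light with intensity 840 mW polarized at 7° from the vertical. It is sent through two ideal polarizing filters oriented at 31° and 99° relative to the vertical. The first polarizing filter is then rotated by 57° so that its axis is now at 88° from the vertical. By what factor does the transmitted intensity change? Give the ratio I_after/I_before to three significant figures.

Before rotation:
By Malus's law, I₁ = I₀ cos²(31° − 7°) = I₀ cos²(24°) = 0.8346 I₀.
I₂ = I₁ cos²(99° − 31°) = 0.8346 I₀ · cos²(68°) = 0.1171 I₀.
After rotation:
I₁ = I₀ cos²(88° − 7°) = I₀ cos²(81°) = 0.02447 I₀.
I₂ = I₁ cos²(99° − 88°) = 0.02447 I₀ · cos²(11°) = 0.02358 I₀.
Ratio = 0.02358 / 0.1171 = 0.2013.

I_new/I_old ≈ 0.201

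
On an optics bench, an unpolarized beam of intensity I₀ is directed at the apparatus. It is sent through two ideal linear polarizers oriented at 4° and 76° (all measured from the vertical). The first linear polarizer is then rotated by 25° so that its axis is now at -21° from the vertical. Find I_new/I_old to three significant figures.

Before rotation:
Unpolarized light through the first polarizer → I₁ = ½ I₀, now polarized at 4°.
I₂ = I₁ cos²(76° − 4°) = 0.5 I₀ · cos²(72°) = 0.04775 I₀.
After rotation:
Unpolarized light through the first polarizer → I₁ = ½ I₀, now polarized at -21°.
Angle between axes 1 and 2: 83°. I₂ = 0.5 I₀ · cos²(83°) = 0.007426 I₀.
Ratio = 0.007426 / 0.04775 = 0.1555.

I_new/I_old ≈ 0.156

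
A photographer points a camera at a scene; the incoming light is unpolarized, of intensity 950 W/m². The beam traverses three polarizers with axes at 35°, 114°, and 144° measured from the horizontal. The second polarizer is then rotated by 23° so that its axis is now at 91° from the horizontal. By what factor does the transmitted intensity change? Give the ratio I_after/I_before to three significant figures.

I_new/I_old ≈ 4.15

Before rotation:
Unpolarized light through the first polarizer → I₁ = ½ I₀, now polarized at 35°.
I₂ = I₁ cos²(114° − 35°) = 0.5 I₀ · cos²(79°) = 0.0182 I₀.
I₃ = I₂ cos²(144° − 114°) = 0.0182 I₀ · cos²(30°) = 0.01365 I₀.
After rotation:
Unpolarized light through the first polarizer → I₁ = ½ I₀, now polarized at 35°.
I₂ = I₁ cos²(91° − 35°) = 0.5 I₀ · cos²(56°) = 0.1563 I₀.
I₃ = I₂ cos²(144° − 91°) = 0.1563 I₀ · cos²(53°) = 0.05663 I₀.
Ratio = 0.05663 / 0.01365 = 4.148.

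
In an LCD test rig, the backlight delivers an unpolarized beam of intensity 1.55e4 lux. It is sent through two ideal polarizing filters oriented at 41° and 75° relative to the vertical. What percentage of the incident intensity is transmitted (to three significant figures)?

Unpolarized light through the first polarizer → I₁ = 1.55e4 lux/2 = 7750 lux, polarized at 41°.
I₂ = I₁ · cos²(34°) = 7750 · 0.6873 = 5327 lux.
That is 34.37% of the incident intensity.

≈ 34.4%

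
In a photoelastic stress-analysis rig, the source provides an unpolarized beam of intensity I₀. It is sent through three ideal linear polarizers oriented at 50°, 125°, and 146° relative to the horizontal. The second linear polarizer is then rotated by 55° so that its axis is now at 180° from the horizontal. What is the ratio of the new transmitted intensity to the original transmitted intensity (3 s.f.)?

I_new/I_old ≈ 4.86

Before rotation:
Unpolarized light through the first polarizer → I₁ = ½ I₀, now polarized at 50°.
I₂ = I₁ cos²(125° − 50°) = 0.5 I₀ · cos²(75°) = 0.03349 I₀.
I₃ = I₂ cos²(146° − 125°) = 0.03349 I₀ · cos²(21°) = 0.02919 I₀.
After rotation:
Unpolarized light through the first polarizer → I₁ = ½ I₀, now polarized at 50°.
Angle between axes 1 and 2: 50°. I₂ = 0.5 I₀ · cos²(50°) = 0.2066 I₀.
I₃ = I₂ cos²(146° − 180°) = 0.2066 I₀ · cos²(34°) = 0.142 I₀.
Ratio = 0.142 / 0.02919 = 4.864.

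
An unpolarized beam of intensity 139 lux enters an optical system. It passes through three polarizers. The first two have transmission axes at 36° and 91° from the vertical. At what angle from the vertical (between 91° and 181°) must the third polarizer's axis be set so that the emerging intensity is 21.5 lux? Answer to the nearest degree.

θ ≈ 105°

Unpolarized light through the first polarizer → I₁ = ½ I₀, now polarized at 36°.
I₂ = I₁ cos²(91° − 36°) = 0.5 I₀ · cos²(55°) = 0.1645 I₀.
Target fraction: 21.5 / 139 lux = 0.1547 of I₀.
Need I₃/I₀ = 0.1547, so cos²(θ − 91°) = 0.1547 / 0.1645 = 0.9403.
θ − 91° = arccos(√0.9403) = 14.1°, giving θ ≈ 91 + 14.1 = 105.1°.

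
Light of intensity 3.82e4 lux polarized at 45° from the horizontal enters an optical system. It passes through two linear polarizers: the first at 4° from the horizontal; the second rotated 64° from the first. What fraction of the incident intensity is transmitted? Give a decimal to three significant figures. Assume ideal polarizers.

By Malus's law, I₁ = 3.82e4 lux · cos²(41°) = 2.176e+04 lux.
I₂ = I₁ · cos²(64°) = 2.176e+04 · 0.1922 = 4181 lux.
Transmitted fraction = 0.1095.

I/I₀ ≈ 0.109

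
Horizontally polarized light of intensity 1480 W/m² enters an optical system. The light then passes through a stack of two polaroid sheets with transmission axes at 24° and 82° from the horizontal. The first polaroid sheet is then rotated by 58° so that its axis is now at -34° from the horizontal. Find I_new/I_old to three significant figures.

Before rotation:
I₁ = I₀ cos²(24° − 0°) = I₀ cos²(24°) = 0.8346 I₀.
I₂ = I₁ cos²(82° − 24°) = 0.8346 I₀ · cos²(58°) = 0.2344 I₀.
After rotation:
I₁ = I₀ cos²(-34° − 0°) = I₀ cos²(34°) = 0.6873 I₀.
Angle between axes 1 and 2: 64°. I₂ = 0.6873 I₀ · cos²(64°) = 0.1321 I₀.
Ratio = 0.1321 / 0.2344 = 0.5636.

I_new/I_old ≈ 0.564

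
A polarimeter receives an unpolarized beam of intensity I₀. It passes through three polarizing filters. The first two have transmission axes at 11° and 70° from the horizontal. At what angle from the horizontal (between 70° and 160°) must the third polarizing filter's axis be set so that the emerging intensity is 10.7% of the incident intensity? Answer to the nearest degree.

θ ≈ 96°

Unpolarized light through the first polarizer → I₁ = ½ I₀, now polarized at 11°.
I₂ = I₁ cos²(70° − 11°) = 0.5 I₀ · cos²(59°) = 0.1326 I₀.
Need I₃/I₀ = 0.107, so cos²(θ − 70°) = 0.107 / 0.1326 = 0.8067.
θ − 70° = arccos(√0.8067) = 26.1°, giving θ ≈ 70 + 26.1 = 96.1°.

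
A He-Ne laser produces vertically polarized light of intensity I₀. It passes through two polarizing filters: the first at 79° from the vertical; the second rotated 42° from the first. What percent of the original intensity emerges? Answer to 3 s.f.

≈ 2.01%

I₁ = I₀ cos²(79° − 0°) = I₀ cos²(79°) = 0.03641 I₀.
I₂ = I₁ cos²(42°) = 0.03641 · 0.5523 I₀ = 0.02011 I₀.
That is 2.011% of the incident intensity.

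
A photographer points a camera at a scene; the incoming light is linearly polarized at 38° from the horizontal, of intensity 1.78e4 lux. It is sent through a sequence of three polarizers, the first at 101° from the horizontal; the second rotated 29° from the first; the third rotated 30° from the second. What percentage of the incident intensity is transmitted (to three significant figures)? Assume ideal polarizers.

≈ 11.8%

I₁ = 1.78e4 lux · cos²(63°) = 3669 lux.
I₂ = I₁ · cos²(29°) = 3669 · 0.765 = 2806 lux.
I₃ = I₂ · cos²(30°) = 2806 · 0.75 = 2105 lux.
That is 11.82% of the incident intensity.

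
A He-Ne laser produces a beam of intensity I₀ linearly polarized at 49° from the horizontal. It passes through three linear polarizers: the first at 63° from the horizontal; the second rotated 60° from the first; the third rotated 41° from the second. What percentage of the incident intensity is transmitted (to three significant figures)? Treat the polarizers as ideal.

≈ 13.4%

I₁ = I₀ cos²(63° − 49°) = I₀ cos²(14°) = 0.9415 I₀.
I₂ = I₁ cos²(60°) = 0.9415 · 0.25 I₀ = 0.2354 I₀.
I₃ = I₂ cos²(41°) = 0.2354 · 0.5696 I₀ = 0.1341 I₀.
That is 13.41% of the incident intensity.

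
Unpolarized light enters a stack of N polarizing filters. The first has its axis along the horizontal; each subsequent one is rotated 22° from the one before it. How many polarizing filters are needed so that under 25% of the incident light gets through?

N = 6

First polarizer halves the unpolarized light: factor 1/2.
Each further stage multiplies by cos²(22°) = 0.8597.
After N polarizers: T = 0.5·0.8597^(N−1). Require T < 0.25 ⇒ N−1 > ln(0.25/0.5)/ln(0.8597) = 4.58, so N−1 ≥ 5 and N = 6.
Check: N=6 gives T = 0.2348 < 0.25; N=5 gives T = 0.2731.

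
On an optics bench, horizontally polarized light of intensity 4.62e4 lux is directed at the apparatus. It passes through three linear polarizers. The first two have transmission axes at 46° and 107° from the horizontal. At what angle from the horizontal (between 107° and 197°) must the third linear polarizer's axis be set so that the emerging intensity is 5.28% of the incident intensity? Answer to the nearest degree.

θ ≈ 154°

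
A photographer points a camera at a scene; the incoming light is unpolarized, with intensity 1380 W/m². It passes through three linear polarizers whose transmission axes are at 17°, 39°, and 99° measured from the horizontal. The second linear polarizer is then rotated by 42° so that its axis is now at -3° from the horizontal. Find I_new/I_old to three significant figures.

I_new/I_old ≈ 0.178

Before rotation:
Unpolarized light through the first polarizer → I₁ = ½ I₀, now polarized at 17°.
I₂ = I₁ cos²(39° − 17°) = 0.5 I₀ · cos²(22°) = 0.4298 I₀.
I₃ = I₂ cos²(99° − 39°) = 0.4298 I₀ · cos²(60°) = 0.1075 I₀.
After rotation:
Unpolarized light through the first polarizer → I₁ = ½ I₀, now polarized at 17°.
I₂ = I₁ cos²(-3° − 17°) = 0.5 I₀ · cos²(20°) = 0.4415 I₀.
Angle between axes 2 and 3: 78°. I₃ = 0.4415 I₀ · cos²(78°) = 0.01909 I₀.
Ratio = 0.01909 / 0.1075 = 0.1776.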